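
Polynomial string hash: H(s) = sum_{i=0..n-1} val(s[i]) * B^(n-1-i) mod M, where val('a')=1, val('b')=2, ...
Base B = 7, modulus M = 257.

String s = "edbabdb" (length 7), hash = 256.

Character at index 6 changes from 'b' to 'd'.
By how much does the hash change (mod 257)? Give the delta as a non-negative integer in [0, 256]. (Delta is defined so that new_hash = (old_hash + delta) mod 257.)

Answer: 2

Derivation:
Delta formula: (val(new) - val(old)) * B^(n-1-k) mod M
  val('d') - val('b') = 4 - 2 = 2
  B^(n-1-k) = 7^0 mod 257 = 1
  Delta = 2 * 1 mod 257 = 2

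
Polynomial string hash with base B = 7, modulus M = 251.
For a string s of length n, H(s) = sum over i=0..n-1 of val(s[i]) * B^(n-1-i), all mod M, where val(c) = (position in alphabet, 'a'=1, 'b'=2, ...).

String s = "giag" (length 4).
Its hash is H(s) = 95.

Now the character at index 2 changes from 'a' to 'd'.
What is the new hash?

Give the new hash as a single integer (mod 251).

Answer: 116

Derivation:
val('a') = 1, val('d') = 4
Position k = 2, exponent = n-1-k = 1
B^1 mod M = 7^1 mod 251 = 7
Delta = (4 - 1) * 7 mod 251 = 21
New hash = (95 + 21) mod 251 = 116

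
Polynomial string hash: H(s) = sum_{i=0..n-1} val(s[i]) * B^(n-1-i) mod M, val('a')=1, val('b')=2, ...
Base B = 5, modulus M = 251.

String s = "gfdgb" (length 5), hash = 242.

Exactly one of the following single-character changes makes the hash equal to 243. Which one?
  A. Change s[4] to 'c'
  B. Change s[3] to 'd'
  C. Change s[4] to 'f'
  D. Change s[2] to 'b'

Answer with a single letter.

Option A: s[4]='b'->'c', delta=(3-2)*5^0 mod 251 = 1, hash=242+1 mod 251 = 243 <-- target
Option B: s[3]='g'->'d', delta=(4-7)*5^1 mod 251 = 236, hash=242+236 mod 251 = 227
Option C: s[4]='b'->'f', delta=(6-2)*5^0 mod 251 = 4, hash=242+4 mod 251 = 246
Option D: s[2]='d'->'b', delta=(2-4)*5^2 mod 251 = 201, hash=242+201 mod 251 = 192

Answer: A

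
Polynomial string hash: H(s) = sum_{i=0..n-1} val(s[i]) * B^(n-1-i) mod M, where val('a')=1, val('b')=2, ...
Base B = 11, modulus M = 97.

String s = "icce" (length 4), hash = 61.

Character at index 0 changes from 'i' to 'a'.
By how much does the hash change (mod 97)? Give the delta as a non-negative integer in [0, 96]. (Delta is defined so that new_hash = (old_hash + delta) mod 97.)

Answer: 22

Derivation:
Delta formula: (val(new) - val(old)) * B^(n-1-k) mod M
  val('a') - val('i') = 1 - 9 = -8
  B^(n-1-k) = 11^3 mod 97 = 70
  Delta = -8 * 70 mod 97 = 22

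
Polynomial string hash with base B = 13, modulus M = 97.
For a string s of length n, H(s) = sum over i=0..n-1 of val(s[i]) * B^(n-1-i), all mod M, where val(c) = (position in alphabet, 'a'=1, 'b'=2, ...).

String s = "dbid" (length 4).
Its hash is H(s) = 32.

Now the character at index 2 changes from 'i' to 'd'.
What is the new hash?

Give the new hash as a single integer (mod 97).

Answer: 64

Derivation:
val('i') = 9, val('d') = 4
Position k = 2, exponent = n-1-k = 1
B^1 mod M = 13^1 mod 97 = 13
Delta = (4 - 9) * 13 mod 97 = 32
New hash = (32 + 32) mod 97 = 64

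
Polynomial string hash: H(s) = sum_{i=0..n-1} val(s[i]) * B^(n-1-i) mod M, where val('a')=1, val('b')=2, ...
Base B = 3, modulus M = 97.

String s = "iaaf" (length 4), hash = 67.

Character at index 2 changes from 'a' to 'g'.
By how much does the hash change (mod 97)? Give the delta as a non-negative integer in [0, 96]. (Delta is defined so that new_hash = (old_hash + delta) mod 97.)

Delta formula: (val(new) - val(old)) * B^(n-1-k) mod M
  val('g') - val('a') = 7 - 1 = 6
  B^(n-1-k) = 3^1 mod 97 = 3
  Delta = 6 * 3 mod 97 = 18

Answer: 18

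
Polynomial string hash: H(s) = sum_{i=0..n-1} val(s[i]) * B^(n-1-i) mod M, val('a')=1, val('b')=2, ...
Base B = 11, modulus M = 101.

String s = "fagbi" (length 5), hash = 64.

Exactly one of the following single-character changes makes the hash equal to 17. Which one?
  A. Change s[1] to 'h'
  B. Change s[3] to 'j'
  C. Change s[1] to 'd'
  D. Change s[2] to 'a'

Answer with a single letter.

Option A: s[1]='a'->'h', delta=(8-1)*11^3 mod 101 = 25, hash=64+25 mod 101 = 89
Option B: s[3]='b'->'j', delta=(10-2)*11^1 mod 101 = 88, hash=64+88 mod 101 = 51
Option C: s[1]='a'->'d', delta=(4-1)*11^3 mod 101 = 54, hash=64+54 mod 101 = 17 <-- target
Option D: s[2]='g'->'a', delta=(1-7)*11^2 mod 101 = 82, hash=64+82 mod 101 = 45

Answer: C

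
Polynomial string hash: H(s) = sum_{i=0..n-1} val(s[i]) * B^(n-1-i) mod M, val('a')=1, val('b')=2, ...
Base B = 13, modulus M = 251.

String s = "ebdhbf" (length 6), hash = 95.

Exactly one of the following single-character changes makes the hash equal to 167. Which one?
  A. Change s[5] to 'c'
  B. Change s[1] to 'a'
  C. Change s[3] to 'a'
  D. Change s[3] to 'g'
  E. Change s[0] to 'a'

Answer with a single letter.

Option A: s[5]='f'->'c', delta=(3-6)*13^0 mod 251 = 248, hash=95+248 mod 251 = 92
Option B: s[1]='b'->'a', delta=(1-2)*13^4 mod 251 = 53, hash=95+53 mod 251 = 148
Option C: s[3]='h'->'a', delta=(1-8)*13^2 mod 251 = 72, hash=95+72 mod 251 = 167 <-- target
Option D: s[3]='h'->'g', delta=(7-8)*13^2 mod 251 = 82, hash=95+82 mod 251 = 177
Option E: s[0]='e'->'a', delta=(1-5)*13^5 mod 251 = 246, hash=95+246 mod 251 = 90

Answer: C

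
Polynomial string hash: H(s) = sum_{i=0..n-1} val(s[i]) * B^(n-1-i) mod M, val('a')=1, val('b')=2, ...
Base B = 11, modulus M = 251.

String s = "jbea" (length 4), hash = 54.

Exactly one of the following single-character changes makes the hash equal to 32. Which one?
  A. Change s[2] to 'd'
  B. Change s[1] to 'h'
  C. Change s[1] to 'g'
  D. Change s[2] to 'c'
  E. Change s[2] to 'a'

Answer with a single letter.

Option A: s[2]='e'->'d', delta=(4-5)*11^1 mod 251 = 240, hash=54+240 mod 251 = 43
Option B: s[1]='b'->'h', delta=(8-2)*11^2 mod 251 = 224, hash=54+224 mod 251 = 27
Option C: s[1]='b'->'g', delta=(7-2)*11^2 mod 251 = 103, hash=54+103 mod 251 = 157
Option D: s[2]='e'->'c', delta=(3-5)*11^1 mod 251 = 229, hash=54+229 mod 251 = 32 <-- target
Option E: s[2]='e'->'a', delta=(1-5)*11^1 mod 251 = 207, hash=54+207 mod 251 = 10

Answer: D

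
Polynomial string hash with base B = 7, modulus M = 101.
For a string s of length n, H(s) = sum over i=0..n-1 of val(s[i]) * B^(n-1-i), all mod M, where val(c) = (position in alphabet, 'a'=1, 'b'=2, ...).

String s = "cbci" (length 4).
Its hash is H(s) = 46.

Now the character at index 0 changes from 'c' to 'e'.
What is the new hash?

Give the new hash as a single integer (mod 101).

Answer: 25

Derivation:
val('c') = 3, val('e') = 5
Position k = 0, exponent = n-1-k = 3
B^3 mod M = 7^3 mod 101 = 40
Delta = (5 - 3) * 40 mod 101 = 80
New hash = (46 + 80) mod 101 = 25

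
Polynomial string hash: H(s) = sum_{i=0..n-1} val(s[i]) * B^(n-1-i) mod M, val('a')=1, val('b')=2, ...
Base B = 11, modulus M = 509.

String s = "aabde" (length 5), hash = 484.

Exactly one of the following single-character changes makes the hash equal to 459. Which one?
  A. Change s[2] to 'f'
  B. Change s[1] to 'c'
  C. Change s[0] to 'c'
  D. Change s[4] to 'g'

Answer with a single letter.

Answer: A

Derivation:
Option A: s[2]='b'->'f', delta=(6-2)*11^2 mod 509 = 484, hash=484+484 mod 509 = 459 <-- target
Option B: s[1]='a'->'c', delta=(3-1)*11^3 mod 509 = 117, hash=484+117 mod 509 = 92
Option C: s[0]='a'->'c', delta=(3-1)*11^4 mod 509 = 269, hash=484+269 mod 509 = 244
Option D: s[4]='e'->'g', delta=(7-5)*11^0 mod 509 = 2, hash=484+2 mod 509 = 486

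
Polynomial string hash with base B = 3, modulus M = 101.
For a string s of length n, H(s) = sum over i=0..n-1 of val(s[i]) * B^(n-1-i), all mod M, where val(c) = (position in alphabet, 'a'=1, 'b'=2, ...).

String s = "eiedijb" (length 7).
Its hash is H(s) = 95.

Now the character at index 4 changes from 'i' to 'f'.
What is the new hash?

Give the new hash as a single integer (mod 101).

Answer: 68

Derivation:
val('i') = 9, val('f') = 6
Position k = 4, exponent = n-1-k = 2
B^2 mod M = 3^2 mod 101 = 9
Delta = (6 - 9) * 9 mod 101 = 74
New hash = (95 + 74) mod 101 = 68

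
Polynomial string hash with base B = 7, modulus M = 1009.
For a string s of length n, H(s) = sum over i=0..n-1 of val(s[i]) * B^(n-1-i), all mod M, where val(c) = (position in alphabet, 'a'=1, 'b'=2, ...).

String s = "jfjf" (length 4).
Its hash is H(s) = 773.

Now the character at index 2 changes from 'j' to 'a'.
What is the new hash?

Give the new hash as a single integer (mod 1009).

val('j') = 10, val('a') = 1
Position k = 2, exponent = n-1-k = 1
B^1 mod M = 7^1 mod 1009 = 7
Delta = (1 - 10) * 7 mod 1009 = 946
New hash = (773 + 946) mod 1009 = 710

Answer: 710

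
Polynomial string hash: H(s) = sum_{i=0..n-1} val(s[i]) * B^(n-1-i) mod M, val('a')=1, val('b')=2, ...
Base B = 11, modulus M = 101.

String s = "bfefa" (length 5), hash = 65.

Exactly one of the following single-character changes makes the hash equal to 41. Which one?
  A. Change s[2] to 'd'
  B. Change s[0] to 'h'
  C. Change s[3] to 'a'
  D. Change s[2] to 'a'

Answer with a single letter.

Option A: s[2]='e'->'d', delta=(4-5)*11^2 mod 101 = 81, hash=65+81 mod 101 = 45
Option B: s[0]='b'->'h', delta=(8-2)*11^4 mod 101 = 77, hash=65+77 mod 101 = 41 <-- target
Option C: s[3]='f'->'a', delta=(1-6)*11^1 mod 101 = 46, hash=65+46 mod 101 = 10
Option D: s[2]='e'->'a', delta=(1-5)*11^2 mod 101 = 21, hash=65+21 mod 101 = 86

Answer: B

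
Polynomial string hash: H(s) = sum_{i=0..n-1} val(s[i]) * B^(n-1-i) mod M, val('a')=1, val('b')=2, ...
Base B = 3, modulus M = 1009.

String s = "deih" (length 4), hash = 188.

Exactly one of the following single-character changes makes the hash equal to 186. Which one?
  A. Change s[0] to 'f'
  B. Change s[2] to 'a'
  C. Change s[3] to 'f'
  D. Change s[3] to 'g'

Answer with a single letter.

Option A: s[0]='d'->'f', delta=(6-4)*3^3 mod 1009 = 54, hash=188+54 mod 1009 = 242
Option B: s[2]='i'->'a', delta=(1-9)*3^1 mod 1009 = 985, hash=188+985 mod 1009 = 164
Option C: s[3]='h'->'f', delta=(6-8)*3^0 mod 1009 = 1007, hash=188+1007 mod 1009 = 186 <-- target
Option D: s[3]='h'->'g', delta=(7-8)*3^0 mod 1009 = 1008, hash=188+1008 mod 1009 = 187

Answer: C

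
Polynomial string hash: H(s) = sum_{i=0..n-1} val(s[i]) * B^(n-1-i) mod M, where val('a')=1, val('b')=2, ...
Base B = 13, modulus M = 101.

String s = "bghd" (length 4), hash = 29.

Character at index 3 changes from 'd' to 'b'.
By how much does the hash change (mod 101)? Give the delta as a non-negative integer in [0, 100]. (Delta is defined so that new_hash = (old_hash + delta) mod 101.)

Answer: 99

Derivation:
Delta formula: (val(new) - val(old)) * B^(n-1-k) mod M
  val('b') - val('d') = 2 - 4 = -2
  B^(n-1-k) = 13^0 mod 101 = 1
  Delta = -2 * 1 mod 101 = 99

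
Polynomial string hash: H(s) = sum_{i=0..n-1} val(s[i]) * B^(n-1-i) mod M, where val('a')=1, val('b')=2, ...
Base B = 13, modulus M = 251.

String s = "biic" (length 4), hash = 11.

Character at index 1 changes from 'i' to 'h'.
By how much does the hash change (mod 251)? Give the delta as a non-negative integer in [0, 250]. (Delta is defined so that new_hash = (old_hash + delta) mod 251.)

Answer: 82

Derivation:
Delta formula: (val(new) - val(old)) * B^(n-1-k) mod M
  val('h') - val('i') = 8 - 9 = -1
  B^(n-1-k) = 13^2 mod 251 = 169
  Delta = -1 * 169 mod 251 = 82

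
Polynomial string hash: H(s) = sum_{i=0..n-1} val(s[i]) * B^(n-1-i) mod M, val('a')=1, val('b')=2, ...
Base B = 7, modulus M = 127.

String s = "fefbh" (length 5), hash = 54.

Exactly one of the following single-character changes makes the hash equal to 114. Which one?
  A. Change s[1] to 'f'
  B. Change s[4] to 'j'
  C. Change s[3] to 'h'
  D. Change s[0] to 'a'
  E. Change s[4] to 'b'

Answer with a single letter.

Option A: s[1]='e'->'f', delta=(6-5)*7^3 mod 127 = 89, hash=54+89 mod 127 = 16
Option B: s[4]='h'->'j', delta=(10-8)*7^0 mod 127 = 2, hash=54+2 mod 127 = 56
Option C: s[3]='b'->'h', delta=(8-2)*7^1 mod 127 = 42, hash=54+42 mod 127 = 96
Option D: s[0]='f'->'a', delta=(1-6)*7^4 mod 127 = 60, hash=54+60 mod 127 = 114 <-- target
Option E: s[4]='h'->'b', delta=(2-8)*7^0 mod 127 = 121, hash=54+121 mod 127 = 48

Answer: D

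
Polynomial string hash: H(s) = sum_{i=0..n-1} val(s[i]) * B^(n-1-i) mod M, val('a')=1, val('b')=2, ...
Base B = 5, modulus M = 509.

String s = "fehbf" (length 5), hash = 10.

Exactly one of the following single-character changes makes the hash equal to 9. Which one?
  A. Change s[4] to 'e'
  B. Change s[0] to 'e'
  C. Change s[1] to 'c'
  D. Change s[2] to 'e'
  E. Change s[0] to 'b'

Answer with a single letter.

Answer: A

Derivation:
Option A: s[4]='f'->'e', delta=(5-6)*5^0 mod 509 = 508, hash=10+508 mod 509 = 9 <-- target
Option B: s[0]='f'->'e', delta=(5-6)*5^4 mod 509 = 393, hash=10+393 mod 509 = 403
Option C: s[1]='e'->'c', delta=(3-5)*5^3 mod 509 = 259, hash=10+259 mod 509 = 269
Option D: s[2]='h'->'e', delta=(5-8)*5^2 mod 509 = 434, hash=10+434 mod 509 = 444
Option E: s[0]='f'->'b', delta=(2-6)*5^4 mod 509 = 45, hash=10+45 mod 509 = 55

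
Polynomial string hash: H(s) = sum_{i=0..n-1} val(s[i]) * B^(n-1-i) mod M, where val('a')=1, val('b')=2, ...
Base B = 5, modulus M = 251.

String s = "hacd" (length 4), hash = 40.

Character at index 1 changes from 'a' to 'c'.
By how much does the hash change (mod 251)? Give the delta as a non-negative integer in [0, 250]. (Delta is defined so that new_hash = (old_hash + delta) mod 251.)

Answer: 50

Derivation:
Delta formula: (val(new) - val(old)) * B^(n-1-k) mod M
  val('c') - val('a') = 3 - 1 = 2
  B^(n-1-k) = 5^2 mod 251 = 25
  Delta = 2 * 25 mod 251 = 50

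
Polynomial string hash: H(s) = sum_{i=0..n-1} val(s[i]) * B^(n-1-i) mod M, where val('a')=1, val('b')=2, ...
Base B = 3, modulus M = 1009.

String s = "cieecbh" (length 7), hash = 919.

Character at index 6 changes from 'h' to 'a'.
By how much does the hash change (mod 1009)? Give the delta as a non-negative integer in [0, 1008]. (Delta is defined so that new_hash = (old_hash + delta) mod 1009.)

Answer: 1002

Derivation:
Delta formula: (val(new) - val(old)) * B^(n-1-k) mod M
  val('a') - val('h') = 1 - 8 = -7
  B^(n-1-k) = 3^0 mod 1009 = 1
  Delta = -7 * 1 mod 1009 = 1002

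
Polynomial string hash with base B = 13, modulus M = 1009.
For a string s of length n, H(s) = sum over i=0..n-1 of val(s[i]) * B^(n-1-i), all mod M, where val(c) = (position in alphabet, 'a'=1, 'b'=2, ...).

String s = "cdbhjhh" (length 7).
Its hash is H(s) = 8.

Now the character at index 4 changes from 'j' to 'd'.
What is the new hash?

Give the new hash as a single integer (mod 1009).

Answer: 3

Derivation:
val('j') = 10, val('d') = 4
Position k = 4, exponent = n-1-k = 2
B^2 mod M = 13^2 mod 1009 = 169
Delta = (4 - 10) * 169 mod 1009 = 1004
New hash = (8 + 1004) mod 1009 = 3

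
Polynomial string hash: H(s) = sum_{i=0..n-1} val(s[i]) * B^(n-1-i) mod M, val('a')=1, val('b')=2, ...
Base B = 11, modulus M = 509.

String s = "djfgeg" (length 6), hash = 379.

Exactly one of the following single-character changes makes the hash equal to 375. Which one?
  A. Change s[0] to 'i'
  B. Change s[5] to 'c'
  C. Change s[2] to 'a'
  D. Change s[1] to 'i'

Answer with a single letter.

Answer: B

Derivation:
Option A: s[0]='d'->'i', delta=(9-4)*11^5 mod 509 = 17, hash=379+17 mod 509 = 396
Option B: s[5]='g'->'c', delta=(3-7)*11^0 mod 509 = 505, hash=379+505 mod 509 = 375 <-- target
Option C: s[2]='f'->'a', delta=(1-6)*11^3 mod 509 = 471, hash=379+471 mod 509 = 341
Option D: s[1]='j'->'i', delta=(9-10)*11^4 mod 509 = 120, hash=379+120 mod 509 = 499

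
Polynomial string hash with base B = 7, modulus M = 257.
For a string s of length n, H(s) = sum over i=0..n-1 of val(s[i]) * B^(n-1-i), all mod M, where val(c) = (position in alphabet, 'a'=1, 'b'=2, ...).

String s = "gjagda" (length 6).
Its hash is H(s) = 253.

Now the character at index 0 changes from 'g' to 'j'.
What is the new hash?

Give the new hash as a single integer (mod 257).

val('g') = 7, val('j') = 10
Position k = 0, exponent = n-1-k = 5
B^5 mod M = 7^5 mod 257 = 102
Delta = (10 - 7) * 102 mod 257 = 49
New hash = (253 + 49) mod 257 = 45

Answer: 45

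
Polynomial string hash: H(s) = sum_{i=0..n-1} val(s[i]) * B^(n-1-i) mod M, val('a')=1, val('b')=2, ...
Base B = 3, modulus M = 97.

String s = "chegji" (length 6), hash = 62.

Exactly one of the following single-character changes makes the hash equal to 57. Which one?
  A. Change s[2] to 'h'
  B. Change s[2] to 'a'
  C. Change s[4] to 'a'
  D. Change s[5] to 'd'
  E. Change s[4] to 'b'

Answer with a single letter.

Option A: s[2]='e'->'h', delta=(8-5)*3^3 mod 97 = 81, hash=62+81 mod 97 = 46
Option B: s[2]='e'->'a', delta=(1-5)*3^3 mod 97 = 86, hash=62+86 mod 97 = 51
Option C: s[4]='j'->'a', delta=(1-10)*3^1 mod 97 = 70, hash=62+70 mod 97 = 35
Option D: s[5]='i'->'d', delta=(4-9)*3^0 mod 97 = 92, hash=62+92 mod 97 = 57 <-- target
Option E: s[4]='j'->'b', delta=(2-10)*3^1 mod 97 = 73, hash=62+73 mod 97 = 38

Answer: D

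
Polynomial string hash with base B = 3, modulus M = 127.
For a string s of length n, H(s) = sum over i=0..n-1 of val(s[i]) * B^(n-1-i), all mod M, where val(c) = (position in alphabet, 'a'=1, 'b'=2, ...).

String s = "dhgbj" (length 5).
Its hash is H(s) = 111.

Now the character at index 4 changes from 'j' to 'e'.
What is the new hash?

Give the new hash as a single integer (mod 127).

val('j') = 10, val('e') = 5
Position k = 4, exponent = n-1-k = 0
B^0 mod M = 3^0 mod 127 = 1
Delta = (5 - 10) * 1 mod 127 = 122
New hash = (111 + 122) mod 127 = 106

Answer: 106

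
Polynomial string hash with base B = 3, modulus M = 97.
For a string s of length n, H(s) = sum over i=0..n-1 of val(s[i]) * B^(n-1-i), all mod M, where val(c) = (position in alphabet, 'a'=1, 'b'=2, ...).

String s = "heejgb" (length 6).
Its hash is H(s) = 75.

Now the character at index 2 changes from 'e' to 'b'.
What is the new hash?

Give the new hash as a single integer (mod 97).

Answer: 91

Derivation:
val('e') = 5, val('b') = 2
Position k = 2, exponent = n-1-k = 3
B^3 mod M = 3^3 mod 97 = 27
Delta = (2 - 5) * 27 mod 97 = 16
New hash = (75 + 16) mod 97 = 91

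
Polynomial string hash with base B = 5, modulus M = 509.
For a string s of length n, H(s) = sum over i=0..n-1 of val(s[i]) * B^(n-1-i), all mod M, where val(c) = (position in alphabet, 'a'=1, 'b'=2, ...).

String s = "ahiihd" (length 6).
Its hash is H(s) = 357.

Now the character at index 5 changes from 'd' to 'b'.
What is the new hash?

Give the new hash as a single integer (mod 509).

val('d') = 4, val('b') = 2
Position k = 5, exponent = n-1-k = 0
B^0 mod M = 5^0 mod 509 = 1
Delta = (2 - 4) * 1 mod 509 = 507
New hash = (357 + 507) mod 509 = 355

Answer: 355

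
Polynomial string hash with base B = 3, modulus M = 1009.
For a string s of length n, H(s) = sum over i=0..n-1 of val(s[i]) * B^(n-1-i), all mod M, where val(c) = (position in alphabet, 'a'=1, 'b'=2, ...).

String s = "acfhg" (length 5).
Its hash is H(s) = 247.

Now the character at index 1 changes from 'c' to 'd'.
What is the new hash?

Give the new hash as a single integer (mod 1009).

Answer: 274

Derivation:
val('c') = 3, val('d') = 4
Position k = 1, exponent = n-1-k = 3
B^3 mod M = 3^3 mod 1009 = 27
Delta = (4 - 3) * 27 mod 1009 = 27
New hash = (247 + 27) mod 1009 = 274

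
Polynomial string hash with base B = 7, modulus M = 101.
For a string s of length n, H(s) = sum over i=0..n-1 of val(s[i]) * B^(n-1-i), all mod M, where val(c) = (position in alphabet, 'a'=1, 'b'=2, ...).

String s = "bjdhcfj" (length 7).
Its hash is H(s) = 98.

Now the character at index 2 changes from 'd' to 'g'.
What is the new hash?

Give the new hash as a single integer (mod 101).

val('d') = 4, val('g') = 7
Position k = 2, exponent = n-1-k = 4
B^4 mod M = 7^4 mod 101 = 78
Delta = (7 - 4) * 78 mod 101 = 32
New hash = (98 + 32) mod 101 = 29

Answer: 29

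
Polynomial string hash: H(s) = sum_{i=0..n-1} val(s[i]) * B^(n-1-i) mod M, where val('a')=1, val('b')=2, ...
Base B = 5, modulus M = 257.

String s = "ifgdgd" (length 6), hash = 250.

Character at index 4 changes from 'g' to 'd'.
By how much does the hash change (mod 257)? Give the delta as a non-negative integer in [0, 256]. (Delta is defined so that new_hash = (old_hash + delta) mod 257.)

Delta formula: (val(new) - val(old)) * B^(n-1-k) mod M
  val('d') - val('g') = 4 - 7 = -3
  B^(n-1-k) = 5^1 mod 257 = 5
  Delta = -3 * 5 mod 257 = 242

Answer: 242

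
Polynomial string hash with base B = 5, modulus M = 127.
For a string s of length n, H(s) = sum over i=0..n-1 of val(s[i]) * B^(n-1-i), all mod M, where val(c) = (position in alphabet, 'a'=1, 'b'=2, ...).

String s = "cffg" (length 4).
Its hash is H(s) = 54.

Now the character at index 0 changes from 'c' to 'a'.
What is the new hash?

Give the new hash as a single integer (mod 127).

val('c') = 3, val('a') = 1
Position k = 0, exponent = n-1-k = 3
B^3 mod M = 5^3 mod 127 = 125
Delta = (1 - 3) * 125 mod 127 = 4
New hash = (54 + 4) mod 127 = 58

Answer: 58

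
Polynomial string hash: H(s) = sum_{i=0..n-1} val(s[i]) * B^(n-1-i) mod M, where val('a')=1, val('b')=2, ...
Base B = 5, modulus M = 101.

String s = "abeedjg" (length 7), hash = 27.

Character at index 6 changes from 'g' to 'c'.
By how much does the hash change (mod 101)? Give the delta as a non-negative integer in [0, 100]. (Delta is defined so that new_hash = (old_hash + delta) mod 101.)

Answer: 97

Derivation:
Delta formula: (val(new) - val(old)) * B^(n-1-k) mod M
  val('c') - val('g') = 3 - 7 = -4
  B^(n-1-k) = 5^0 mod 101 = 1
  Delta = -4 * 1 mod 101 = 97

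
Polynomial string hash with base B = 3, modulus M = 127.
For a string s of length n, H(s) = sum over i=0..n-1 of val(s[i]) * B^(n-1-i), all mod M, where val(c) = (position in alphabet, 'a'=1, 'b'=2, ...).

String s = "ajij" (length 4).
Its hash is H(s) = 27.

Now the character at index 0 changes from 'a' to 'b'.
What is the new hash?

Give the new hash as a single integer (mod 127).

Answer: 54

Derivation:
val('a') = 1, val('b') = 2
Position k = 0, exponent = n-1-k = 3
B^3 mod M = 3^3 mod 127 = 27
Delta = (2 - 1) * 27 mod 127 = 27
New hash = (27 + 27) mod 127 = 54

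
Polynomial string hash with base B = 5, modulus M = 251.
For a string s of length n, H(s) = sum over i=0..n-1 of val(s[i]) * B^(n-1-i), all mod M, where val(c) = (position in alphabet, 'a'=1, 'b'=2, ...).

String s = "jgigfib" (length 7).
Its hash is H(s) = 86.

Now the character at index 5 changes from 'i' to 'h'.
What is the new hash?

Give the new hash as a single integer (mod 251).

val('i') = 9, val('h') = 8
Position k = 5, exponent = n-1-k = 1
B^1 mod M = 5^1 mod 251 = 5
Delta = (8 - 9) * 5 mod 251 = 246
New hash = (86 + 246) mod 251 = 81

Answer: 81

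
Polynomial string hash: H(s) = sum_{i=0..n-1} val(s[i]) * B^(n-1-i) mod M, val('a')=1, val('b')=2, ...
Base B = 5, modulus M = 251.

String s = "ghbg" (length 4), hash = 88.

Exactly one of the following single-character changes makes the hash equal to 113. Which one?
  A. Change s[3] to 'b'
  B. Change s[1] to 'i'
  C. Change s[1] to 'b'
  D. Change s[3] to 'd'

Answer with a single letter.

Option A: s[3]='g'->'b', delta=(2-7)*5^0 mod 251 = 246, hash=88+246 mod 251 = 83
Option B: s[1]='h'->'i', delta=(9-8)*5^2 mod 251 = 25, hash=88+25 mod 251 = 113 <-- target
Option C: s[1]='h'->'b', delta=(2-8)*5^2 mod 251 = 101, hash=88+101 mod 251 = 189
Option D: s[3]='g'->'d', delta=(4-7)*5^0 mod 251 = 248, hash=88+248 mod 251 = 85

Answer: B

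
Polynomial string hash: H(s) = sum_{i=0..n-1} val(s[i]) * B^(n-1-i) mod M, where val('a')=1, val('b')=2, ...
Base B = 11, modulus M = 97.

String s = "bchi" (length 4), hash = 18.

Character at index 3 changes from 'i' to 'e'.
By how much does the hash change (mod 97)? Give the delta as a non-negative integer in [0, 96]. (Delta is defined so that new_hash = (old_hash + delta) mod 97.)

Delta formula: (val(new) - val(old)) * B^(n-1-k) mod M
  val('e') - val('i') = 5 - 9 = -4
  B^(n-1-k) = 11^0 mod 97 = 1
  Delta = -4 * 1 mod 97 = 93

Answer: 93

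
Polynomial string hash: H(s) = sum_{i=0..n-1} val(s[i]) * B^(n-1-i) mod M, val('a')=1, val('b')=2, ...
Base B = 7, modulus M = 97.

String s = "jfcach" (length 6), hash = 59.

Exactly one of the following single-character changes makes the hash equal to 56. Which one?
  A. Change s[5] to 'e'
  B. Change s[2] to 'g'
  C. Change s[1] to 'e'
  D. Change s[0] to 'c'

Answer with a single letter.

Option A: s[5]='h'->'e', delta=(5-8)*7^0 mod 97 = 94, hash=59+94 mod 97 = 56 <-- target
Option B: s[2]='c'->'g', delta=(7-3)*7^3 mod 97 = 14, hash=59+14 mod 97 = 73
Option C: s[1]='f'->'e', delta=(5-6)*7^4 mod 97 = 24, hash=59+24 mod 97 = 83
Option D: s[0]='j'->'c', delta=(3-10)*7^5 mod 97 = 12, hash=59+12 mod 97 = 71

Answer: A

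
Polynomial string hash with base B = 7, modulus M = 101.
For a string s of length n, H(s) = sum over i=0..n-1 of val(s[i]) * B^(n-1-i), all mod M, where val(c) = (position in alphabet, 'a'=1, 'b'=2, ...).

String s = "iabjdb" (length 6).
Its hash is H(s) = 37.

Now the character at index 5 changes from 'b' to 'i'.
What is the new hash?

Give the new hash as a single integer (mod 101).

val('b') = 2, val('i') = 9
Position k = 5, exponent = n-1-k = 0
B^0 mod M = 7^0 mod 101 = 1
Delta = (9 - 2) * 1 mod 101 = 7
New hash = (37 + 7) mod 101 = 44

Answer: 44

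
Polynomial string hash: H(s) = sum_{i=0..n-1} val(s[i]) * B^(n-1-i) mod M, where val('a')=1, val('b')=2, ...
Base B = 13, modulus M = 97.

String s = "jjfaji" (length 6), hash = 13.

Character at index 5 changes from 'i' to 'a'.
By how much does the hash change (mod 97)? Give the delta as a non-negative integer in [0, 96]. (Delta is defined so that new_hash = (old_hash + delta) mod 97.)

Answer: 89

Derivation:
Delta formula: (val(new) - val(old)) * B^(n-1-k) mod M
  val('a') - val('i') = 1 - 9 = -8
  B^(n-1-k) = 13^0 mod 97 = 1
  Delta = -8 * 1 mod 97 = 89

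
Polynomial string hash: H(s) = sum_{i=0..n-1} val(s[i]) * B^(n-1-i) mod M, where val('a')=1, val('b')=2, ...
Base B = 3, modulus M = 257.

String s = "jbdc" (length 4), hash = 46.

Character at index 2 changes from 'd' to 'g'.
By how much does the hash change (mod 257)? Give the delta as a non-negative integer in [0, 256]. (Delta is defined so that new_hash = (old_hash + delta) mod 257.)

Answer: 9

Derivation:
Delta formula: (val(new) - val(old)) * B^(n-1-k) mod M
  val('g') - val('d') = 7 - 4 = 3
  B^(n-1-k) = 3^1 mod 257 = 3
  Delta = 3 * 3 mod 257 = 9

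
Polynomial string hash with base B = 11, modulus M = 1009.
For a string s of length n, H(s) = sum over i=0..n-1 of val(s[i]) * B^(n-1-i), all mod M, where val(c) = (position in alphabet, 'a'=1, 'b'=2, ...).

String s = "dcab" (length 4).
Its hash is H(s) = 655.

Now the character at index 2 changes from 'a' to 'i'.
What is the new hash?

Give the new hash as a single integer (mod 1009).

val('a') = 1, val('i') = 9
Position k = 2, exponent = n-1-k = 1
B^1 mod M = 11^1 mod 1009 = 11
Delta = (9 - 1) * 11 mod 1009 = 88
New hash = (655 + 88) mod 1009 = 743

Answer: 743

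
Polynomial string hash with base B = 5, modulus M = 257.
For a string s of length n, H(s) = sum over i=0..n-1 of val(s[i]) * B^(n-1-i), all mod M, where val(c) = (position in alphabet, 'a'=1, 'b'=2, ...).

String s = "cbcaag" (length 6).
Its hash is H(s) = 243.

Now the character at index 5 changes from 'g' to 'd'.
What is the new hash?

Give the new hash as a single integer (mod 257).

Answer: 240

Derivation:
val('g') = 7, val('d') = 4
Position k = 5, exponent = n-1-k = 0
B^0 mod M = 5^0 mod 257 = 1
Delta = (4 - 7) * 1 mod 257 = 254
New hash = (243 + 254) mod 257 = 240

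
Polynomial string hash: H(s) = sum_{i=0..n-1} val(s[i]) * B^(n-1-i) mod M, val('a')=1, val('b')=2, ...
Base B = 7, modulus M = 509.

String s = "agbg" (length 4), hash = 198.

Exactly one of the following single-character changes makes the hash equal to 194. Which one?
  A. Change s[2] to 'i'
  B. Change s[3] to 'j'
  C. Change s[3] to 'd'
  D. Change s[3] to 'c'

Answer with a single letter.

Answer: D

Derivation:
Option A: s[2]='b'->'i', delta=(9-2)*7^1 mod 509 = 49, hash=198+49 mod 509 = 247
Option B: s[3]='g'->'j', delta=(10-7)*7^0 mod 509 = 3, hash=198+3 mod 509 = 201
Option C: s[3]='g'->'d', delta=(4-7)*7^0 mod 509 = 506, hash=198+506 mod 509 = 195
Option D: s[3]='g'->'c', delta=(3-7)*7^0 mod 509 = 505, hash=198+505 mod 509 = 194 <-- target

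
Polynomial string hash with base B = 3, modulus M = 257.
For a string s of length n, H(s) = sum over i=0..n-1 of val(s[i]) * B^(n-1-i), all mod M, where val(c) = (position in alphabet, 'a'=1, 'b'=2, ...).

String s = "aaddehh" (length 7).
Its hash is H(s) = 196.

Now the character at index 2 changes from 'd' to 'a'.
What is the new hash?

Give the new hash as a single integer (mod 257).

Answer: 210

Derivation:
val('d') = 4, val('a') = 1
Position k = 2, exponent = n-1-k = 4
B^4 mod M = 3^4 mod 257 = 81
Delta = (1 - 4) * 81 mod 257 = 14
New hash = (196 + 14) mod 257 = 210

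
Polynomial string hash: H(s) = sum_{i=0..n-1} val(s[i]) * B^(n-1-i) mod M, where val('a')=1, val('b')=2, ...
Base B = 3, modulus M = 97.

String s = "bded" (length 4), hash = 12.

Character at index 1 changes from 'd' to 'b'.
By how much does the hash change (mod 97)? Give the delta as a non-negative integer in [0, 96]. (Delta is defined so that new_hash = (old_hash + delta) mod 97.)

Delta formula: (val(new) - val(old)) * B^(n-1-k) mod M
  val('b') - val('d') = 2 - 4 = -2
  B^(n-1-k) = 3^2 mod 97 = 9
  Delta = -2 * 9 mod 97 = 79

Answer: 79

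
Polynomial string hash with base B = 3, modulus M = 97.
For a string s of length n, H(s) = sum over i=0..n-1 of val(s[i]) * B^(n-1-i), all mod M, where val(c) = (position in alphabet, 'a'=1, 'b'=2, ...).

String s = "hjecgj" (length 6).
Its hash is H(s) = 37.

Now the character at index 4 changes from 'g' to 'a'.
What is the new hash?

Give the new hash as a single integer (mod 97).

val('g') = 7, val('a') = 1
Position k = 4, exponent = n-1-k = 1
B^1 mod M = 3^1 mod 97 = 3
Delta = (1 - 7) * 3 mod 97 = 79
New hash = (37 + 79) mod 97 = 19

Answer: 19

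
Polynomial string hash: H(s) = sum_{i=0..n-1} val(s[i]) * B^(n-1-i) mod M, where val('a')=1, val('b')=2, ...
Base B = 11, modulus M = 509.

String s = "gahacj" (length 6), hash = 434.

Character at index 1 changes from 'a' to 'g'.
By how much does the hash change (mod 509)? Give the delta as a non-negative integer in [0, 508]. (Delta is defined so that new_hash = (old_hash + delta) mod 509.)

Delta formula: (val(new) - val(old)) * B^(n-1-k) mod M
  val('g') - val('a') = 7 - 1 = 6
  B^(n-1-k) = 11^4 mod 509 = 389
  Delta = 6 * 389 mod 509 = 298

Answer: 298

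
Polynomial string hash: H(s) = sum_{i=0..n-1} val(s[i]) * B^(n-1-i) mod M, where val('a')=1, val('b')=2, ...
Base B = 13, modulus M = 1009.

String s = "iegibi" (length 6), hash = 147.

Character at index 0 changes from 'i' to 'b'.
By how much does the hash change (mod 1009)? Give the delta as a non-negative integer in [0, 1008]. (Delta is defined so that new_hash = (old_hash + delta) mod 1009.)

Delta formula: (val(new) - val(old)) * B^(n-1-k) mod M
  val('b') - val('i') = 2 - 9 = -7
  B^(n-1-k) = 13^5 mod 1009 = 990
  Delta = -7 * 990 mod 1009 = 133

Answer: 133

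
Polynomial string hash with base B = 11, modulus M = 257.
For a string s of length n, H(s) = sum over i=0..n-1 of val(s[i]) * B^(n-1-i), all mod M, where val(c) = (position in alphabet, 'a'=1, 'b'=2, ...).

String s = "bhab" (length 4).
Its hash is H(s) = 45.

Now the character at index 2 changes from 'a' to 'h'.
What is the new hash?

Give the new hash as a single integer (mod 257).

Answer: 122

Derivation:
val('a') = 1, val('h') = 8
Position k = 2, exponent = n-1-k = 1
B^1 mod M = 11^1 mod 257 = 11
Delta = (8 - 1) * 11 mod 257 = 77
New hash = (45 + 77) mod 257 = 122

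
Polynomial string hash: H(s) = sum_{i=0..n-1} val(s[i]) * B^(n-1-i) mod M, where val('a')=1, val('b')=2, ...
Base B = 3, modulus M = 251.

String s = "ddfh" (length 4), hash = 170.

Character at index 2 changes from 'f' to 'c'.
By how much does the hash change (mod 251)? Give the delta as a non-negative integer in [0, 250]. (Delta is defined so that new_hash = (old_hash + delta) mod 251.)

Delta formula: (val(new) - val(old)) * B^(n-1-k) mod M
  val('c') - val('f') = 3 - 6 = -3
  B^(n-1-k) = 3^1 mod 251 = 3
  Delta = -3 * 3 mod 251 = 242

Answer: 242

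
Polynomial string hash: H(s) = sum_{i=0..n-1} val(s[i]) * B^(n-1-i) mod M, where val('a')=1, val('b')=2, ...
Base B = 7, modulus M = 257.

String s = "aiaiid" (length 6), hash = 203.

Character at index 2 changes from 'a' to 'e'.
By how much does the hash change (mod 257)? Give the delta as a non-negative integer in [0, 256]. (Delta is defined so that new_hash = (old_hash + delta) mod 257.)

Answer: 87

Derivation:
Delta formula: (val(new) - val(old)) * B^(n-1-k) mod M
  val('e') - val('a') = 5 - 1 = 4
  B^(n-1-k) = 7^3 mod 257 = 86
  Delta = 4 * 86 mod 257 = 87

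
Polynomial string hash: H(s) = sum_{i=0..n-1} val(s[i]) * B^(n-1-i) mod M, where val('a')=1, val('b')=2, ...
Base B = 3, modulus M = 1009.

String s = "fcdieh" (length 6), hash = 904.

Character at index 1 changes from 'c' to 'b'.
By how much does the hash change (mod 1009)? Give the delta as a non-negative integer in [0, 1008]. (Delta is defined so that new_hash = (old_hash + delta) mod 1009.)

Answer: 928

Derivation:
Delta formula: (val(new) - val(old)) * B^(n-1-k) mod M
  val('b') - val('c') = 2 - 3 = -1
  B^(n-1-k) = 3^4 mod 1009 = 81
  Delta = -1 * 81 mod 1009 = 928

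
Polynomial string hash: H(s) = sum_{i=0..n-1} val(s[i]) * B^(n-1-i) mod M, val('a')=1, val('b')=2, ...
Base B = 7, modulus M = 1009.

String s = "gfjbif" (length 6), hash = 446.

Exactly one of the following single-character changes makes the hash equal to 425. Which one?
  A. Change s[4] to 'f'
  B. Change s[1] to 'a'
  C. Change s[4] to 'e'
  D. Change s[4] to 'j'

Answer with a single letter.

Answer: A

Derivation:
Option A: s[4]='i'->'f', delta=(6-9)*7^1 mod 1009 = 988, hash=446+988 mod 1009 = 425 <-- target
Option B: s[1]='f'->'a', delta=(1-6)*7^4 mod 1009 = 103, hash=446+103 mod 1009 = 549
Option C: s[4]='i'->'e', delta=(5-9)*7^1 mod 1009 = 981, hash=446+981 mod 1009 = 418
Option D: s[4]='i'->'j', delta=(10-9)*7^1 mod 1009 = 7, hash=446+7 mod 1009 = 453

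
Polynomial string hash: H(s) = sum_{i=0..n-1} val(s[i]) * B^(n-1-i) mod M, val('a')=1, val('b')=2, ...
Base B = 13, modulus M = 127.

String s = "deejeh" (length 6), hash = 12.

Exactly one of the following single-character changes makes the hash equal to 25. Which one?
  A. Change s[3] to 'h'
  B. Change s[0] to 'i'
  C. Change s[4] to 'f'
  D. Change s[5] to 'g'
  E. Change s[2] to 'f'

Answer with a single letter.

Answer: C

Derivation:
Option A: s[3]='j'->'h', delta=(8-10)*13^2 mod 127 = 43, hash=12+43 mod 127 = 55
Option B: s[0]='d'->'i', delta=(9-4)*13^5 mod 127 = 106, hash=12+106 mod 127 = 118
Option C: s[4]='e'->'f', delta=(6-5)*13^1 mod 127 = 13, hash=12+13 mod 127 = 25 <-- target
Option D: s[5]='h'->'g', delta=(7-8)*13^0 mod 127 = 126, hash=12+126 mod 127 = 11
Option E: s[2]='e'->'f', delta=(6-5)*13^3 mod 127 = 38, hash=12+38 mod 127 = 50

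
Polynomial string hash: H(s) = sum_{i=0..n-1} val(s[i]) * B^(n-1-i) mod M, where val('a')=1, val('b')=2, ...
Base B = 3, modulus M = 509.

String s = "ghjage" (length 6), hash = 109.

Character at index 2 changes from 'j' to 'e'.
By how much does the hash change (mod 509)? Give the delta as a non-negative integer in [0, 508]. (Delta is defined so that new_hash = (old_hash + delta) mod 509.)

Answer: 374

Derivation:
Delta formula: (val(new) - val(old)) * B^(n-1-k) mod M
  val('e') - val('j') = 5 - 10 = -5
  B^(n-1-k) = 3^3 mod 509 = 27
  Delta = -5 * 27 mod 509 = 374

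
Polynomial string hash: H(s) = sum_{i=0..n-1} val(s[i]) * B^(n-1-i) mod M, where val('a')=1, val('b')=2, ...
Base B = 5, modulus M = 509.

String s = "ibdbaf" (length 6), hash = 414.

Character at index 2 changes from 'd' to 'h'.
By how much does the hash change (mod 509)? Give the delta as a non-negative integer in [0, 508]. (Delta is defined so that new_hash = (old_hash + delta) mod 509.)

Answer: 500

Derivation:
Delta formula: (val(new) - val(old)) * B^(n-1-k) mod M
  val('h') - val('d') = 8 - 4 = 4
  B^(n-1-k) = 5^3 mod 509 = 125
  Delta = 4 * 125 mod 509 = 500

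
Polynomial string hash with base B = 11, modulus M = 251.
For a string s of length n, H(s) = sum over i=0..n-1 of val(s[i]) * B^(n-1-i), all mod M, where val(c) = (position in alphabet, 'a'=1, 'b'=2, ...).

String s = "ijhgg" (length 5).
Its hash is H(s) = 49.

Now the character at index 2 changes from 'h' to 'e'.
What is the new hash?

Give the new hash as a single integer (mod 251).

Answer: 188

Derivation:
val('h') = 8, val('e') = 5
Position k = 2, exponent = n-1-k = 2
B^2 mod M = 11^2 mod 251 = 121
Delta = (5 - 8) * 121 mod 251 = 139
New hash = (49 + 139) mod 251 = 188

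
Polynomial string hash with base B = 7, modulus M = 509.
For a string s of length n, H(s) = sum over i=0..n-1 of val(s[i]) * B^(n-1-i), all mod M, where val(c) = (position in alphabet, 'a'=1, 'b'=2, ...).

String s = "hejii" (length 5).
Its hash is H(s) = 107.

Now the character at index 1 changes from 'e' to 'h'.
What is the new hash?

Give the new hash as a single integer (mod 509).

val('e') = 5, val('h') = 8
Position k = 1, exponent = n-1-k = 3
B^3 mod M = 7^3 mod 509 = 343
Delta = (8 - 5) * 343 mod 509 = 11
New hash = (107 + 11) mod 509 = 118

Answer: 118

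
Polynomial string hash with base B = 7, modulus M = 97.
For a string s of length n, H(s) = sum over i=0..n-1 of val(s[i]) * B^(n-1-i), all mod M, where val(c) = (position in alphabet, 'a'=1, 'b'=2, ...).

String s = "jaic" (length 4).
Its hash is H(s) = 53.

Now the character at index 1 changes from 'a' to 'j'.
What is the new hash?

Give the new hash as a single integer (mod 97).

val('a') = 1, val('j') = 10
Position k = 1, exponent = n-1-k = 2
B^2 mod M = 7^2 mod 97 = 49
Delta = (10 - 1) * 49 mod 97 = 53
New hash = (53 + 53) mod 97 = 9

Answer: 9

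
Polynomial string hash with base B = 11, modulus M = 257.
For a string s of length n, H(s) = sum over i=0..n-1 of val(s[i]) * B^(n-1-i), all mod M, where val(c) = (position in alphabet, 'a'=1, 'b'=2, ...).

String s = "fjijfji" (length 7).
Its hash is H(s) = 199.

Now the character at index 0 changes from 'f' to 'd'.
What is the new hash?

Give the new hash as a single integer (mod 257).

val('f') = 6, val('d') = 4
Position k = 0, exponent = n-1-k = 6
B^6 mod M = 11^6 mod 257 = 60
Delta = (4 - 6) * 60 mod 257 = 137
New hash = (199 + 137) mod 257 = 79

Answer: 79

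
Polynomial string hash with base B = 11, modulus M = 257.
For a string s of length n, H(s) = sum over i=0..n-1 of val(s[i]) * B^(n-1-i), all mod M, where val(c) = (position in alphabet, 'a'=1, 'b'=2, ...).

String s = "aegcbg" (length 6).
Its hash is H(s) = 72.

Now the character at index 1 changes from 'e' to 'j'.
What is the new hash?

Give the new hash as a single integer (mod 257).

Answer: 32

Derivation:
val('e') = 5, val('j') = 10
Position k = 1, exponent = n-1-k = 4
B^4 mod M = 11^4 mod 257 = 249
Delta = (10 - 5) * 249 mod 257 = 217
New hash = (72 + 217) mod 257 = 32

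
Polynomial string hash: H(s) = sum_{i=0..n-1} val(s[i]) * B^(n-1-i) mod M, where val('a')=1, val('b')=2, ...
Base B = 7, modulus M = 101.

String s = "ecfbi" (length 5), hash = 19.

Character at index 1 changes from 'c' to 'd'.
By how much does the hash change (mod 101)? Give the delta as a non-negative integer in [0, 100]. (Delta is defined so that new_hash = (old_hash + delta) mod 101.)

Answer: 40

Derivation:
Delta formula: (val(new) - val(old)) * B^(n-1-k) mod M
  val('d') - val('c') = 4 - 3 = 1
  B^(n-1-k) = 7^3 mod 101 = 40
  Delta = 1 * 40 mod 101 = 40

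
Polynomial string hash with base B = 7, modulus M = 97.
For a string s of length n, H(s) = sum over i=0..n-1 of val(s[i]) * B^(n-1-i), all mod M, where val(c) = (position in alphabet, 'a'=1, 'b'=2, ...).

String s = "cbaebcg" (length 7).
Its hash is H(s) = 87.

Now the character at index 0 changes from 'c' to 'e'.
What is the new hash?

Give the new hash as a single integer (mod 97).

val('c') = 3, val('e') = 5
Position k = 0, exponent = n-1-k = 6
B^6 mod M = 7^6 mod 97 = 85
Delta = (5 - 3) * 85 mod 97 = 73
New hash = (87 + 73) mod 97 = 63

Answer: 63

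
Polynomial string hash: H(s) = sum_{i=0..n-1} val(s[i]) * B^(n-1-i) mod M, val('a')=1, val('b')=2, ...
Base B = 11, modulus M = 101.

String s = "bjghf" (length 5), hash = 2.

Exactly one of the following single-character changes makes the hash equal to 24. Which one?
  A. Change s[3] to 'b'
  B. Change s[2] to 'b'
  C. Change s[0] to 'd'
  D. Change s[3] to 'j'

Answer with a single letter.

Option A: s[3]='h'->'b', delta=(2-8)*11^1 mod 101 = 35, hash=2+35 mod 101 = 37
Option B: s[2]='g'->'b', delta=(2-7)*11^2 mod 101 = 1, hash=2+1 mod 101 = 3
Option C: s[0]='b'->'d', delta=(4-2)*11^4 mod 101 = 93, hash=2+93 mod 101 = 95
Option D: s[3]='h'->'j', delta=(10-8)*11^1 mod 101 = 22, hash=2+22 mod 101 = 24 <-- target

Answer: D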